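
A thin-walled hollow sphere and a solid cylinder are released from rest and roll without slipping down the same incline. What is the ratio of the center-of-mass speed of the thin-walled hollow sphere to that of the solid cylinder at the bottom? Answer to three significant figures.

Each satisfies Mgh = ½(1+k)Mv² with k = I/(MR²), so v ∝ 1/√(1+k).
For the thin-walled hollow sphere k = 2/3; for the solid cylinder k = 0.5.
v₁/v₂ = √((1+k₂)/(1+k₁)) = √(1.5/1.667) ≈ 0.949.

v_ratio ≈ 0.949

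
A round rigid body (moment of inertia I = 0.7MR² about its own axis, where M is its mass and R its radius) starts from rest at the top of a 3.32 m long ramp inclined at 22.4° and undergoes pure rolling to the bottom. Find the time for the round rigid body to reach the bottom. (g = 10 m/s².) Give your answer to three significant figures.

The moment of inertia is 0.7MR², giving k ≡ I/(MR²) = 0.7.
Translational: Mg sinθ − f = Ma. Rotational about the CM: fR = Iα = kMRa, so f = kMa.
Hence a = g sinθ/(1+k) = 10×sin22.4°/1.7 = 2.242 m/s².
Starting from rest, L = ½at², so t = √(2L/a) = √(2×3.32/2.242) ≈ 1.72 s.

t ≈ 1.72 s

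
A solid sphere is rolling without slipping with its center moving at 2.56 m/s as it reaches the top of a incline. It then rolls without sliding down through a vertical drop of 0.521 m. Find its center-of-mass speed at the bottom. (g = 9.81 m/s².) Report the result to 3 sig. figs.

For this body I = (2/5)MR², i.e. k = I/(MR²) = 0.4.
Rolling without slipping gives ω = v/R, so the total kinetic energy is ½Mv² + ½Iω² = ½(1+k)Mv² = (7/10)Mv².
Energy conservation: (7/10)Mv₀² + Mgh = (7/10)Mv², so v² = v₀² + 2gh/(1+k).
v = √(2.56² + 2×9.81×0.521/1.4) = √13.86 ≈ 3.72 m/s.

v ≈ 3.72 m/s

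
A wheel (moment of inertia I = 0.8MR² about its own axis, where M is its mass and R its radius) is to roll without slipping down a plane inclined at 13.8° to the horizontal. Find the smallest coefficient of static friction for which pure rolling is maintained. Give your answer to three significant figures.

μ_min ≈ 0.109

With I = 0.8MR², the ratio k = I/(MR²) is 0.8.
Along the incline Mg sinθ − f = Ma, and torque about the center fR = Iα = kMR²(a/R) gives f = kMa.
These give a = g sinθ/(1+k) and the required friction f = kMg sinθ/(1+k).
The normal force is N = Mg cosθ, so μ_min = f/N = k tanθ/(1+k).
μ_min = 0.8 × tan13.8° / 1.8 ≈ 0.109.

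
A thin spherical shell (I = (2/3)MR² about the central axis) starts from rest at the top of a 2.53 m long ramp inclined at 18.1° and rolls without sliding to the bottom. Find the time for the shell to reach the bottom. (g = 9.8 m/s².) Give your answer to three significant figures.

The moment of inertia is (2/3)MR², giving k ≡ I/(MR²) = 2/3.
Newton's second law down the slope: Mg sinθ − f = Ma. The torque equation fR = Iα (with α = a/R) gives f = kMa.
Hence a = g sinθ/(1+k) = 9.8×sin18.1°/1.667 = 1.827 m/s².
Starting from rest, L = ½at², so t = √(2L/a) = √(2×2.53/1.827) ≈ 1.66 s.

t ≈ 1.66 s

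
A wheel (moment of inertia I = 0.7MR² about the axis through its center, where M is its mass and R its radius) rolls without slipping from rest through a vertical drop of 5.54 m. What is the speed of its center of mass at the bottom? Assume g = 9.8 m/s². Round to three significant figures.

The moment of inertia is 0.7MR², giving k ≡ I/(MR²) = 0.7.
Pure rolling means v = ωR; then KE = ½Mv² + ½I(v/R)² = ½(1+k)Mv² = (17/20)Mv².
Setting Mgh = (17/20)Mv² gives v = √(2gh/(1+k)) = √(2·9.8·5.54/1.7) ≈ 7.99 m/s.

v ≈ 7.99 m/s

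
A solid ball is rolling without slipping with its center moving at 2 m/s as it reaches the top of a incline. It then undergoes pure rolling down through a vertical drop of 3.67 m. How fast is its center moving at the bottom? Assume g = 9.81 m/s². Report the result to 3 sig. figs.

v ≈ 7.45 m/s

For this body I = (2/5)MR², i.e. k = I/(MR²) = 0.4.
Rolling without slipping gives ω = v/R, so the total kinetic energy is ½Mv² + ½Iω² = ½(1+k)Mv² = (7/10)Mv².
Conserving energy between top and bottom: (7/10)Mv² = (7/10)Mv₀² + Mgh, hence v² = v₀² + 2gh/(1+k).
v = √(2² + 2×9.81×3.67/1.4) = √55.43 ≈ 7.45 m/s.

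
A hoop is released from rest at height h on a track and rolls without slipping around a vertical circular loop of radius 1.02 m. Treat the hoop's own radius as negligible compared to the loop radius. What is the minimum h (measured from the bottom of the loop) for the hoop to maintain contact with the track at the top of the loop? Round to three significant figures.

h_min ≈ 3.06 m

With I = MR², the ratio k = I/(MR²) is 1.
At the top of the loop, the minimum-contact condition is Mg = Mv_top²/r, so v_top² = gr.
With ω = v/R, the kinetic energy at speed v is ½(1+k)Mv² = Mv².
Energy conservation from release (height h) to the top (height 2r): Mgh = Mg(2r) + M·gr.
Thus h_min = 2r + (1+k)r/2 = r(2 + 2/2) = 1.02 × 3 ≈ 3.06 m.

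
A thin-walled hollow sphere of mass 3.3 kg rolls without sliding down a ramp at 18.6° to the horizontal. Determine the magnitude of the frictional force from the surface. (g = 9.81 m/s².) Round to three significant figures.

f ≈ 4.13 N

The moment of inertia is (2/3)MR², giving k ≡ I/(MR²) = 2/3.
Newton's second law down the slope: Mg sinθ − f = Ma. The torque equation fR = Iα (with α = a/R) gives f = kMa.
Combining, a = g sinθ/(1+k) and f = kMa = kMg sinθ/(1+k).
f = (2/3) × 3.3 × 9.81 × sin18.6° / 1.667 ≈ 4.13 N.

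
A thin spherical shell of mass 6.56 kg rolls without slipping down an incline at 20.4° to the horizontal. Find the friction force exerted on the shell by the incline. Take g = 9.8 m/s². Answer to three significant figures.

f ≈ 8.96 N

With I = (2/3)MR², the ratio k = I/(MR²) is 2/3.
Along the incline Mg sinθ − f = Ma, and torque about the center fR = Iα = kMR²(a/R) gives f = kMa.
Combining, a = g sinθ/(1+k) and f = kMa = kMg sinθ/(1+k).
f = (2/3) × 6.56 × 9.8 × sin20.4° / 1.667 ≈ 8.96 N.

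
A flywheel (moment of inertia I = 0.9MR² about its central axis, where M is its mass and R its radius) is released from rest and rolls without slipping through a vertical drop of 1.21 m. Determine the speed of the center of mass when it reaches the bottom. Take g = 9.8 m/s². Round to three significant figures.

v ≈ 3.53 m/s

The moment of inertia is 0.9MR², giving k ≡ I/(MR²) = 0.9.
Pure rolling means v = ωR; then KE = ½Mv² + ½I(v/R)² = ½(1+k)Mv² = (19/20)Mv².
Setting Mgh = (19/20)Mv² gives v = √(2gh/(1+k)) = √(2·9.8·1.21/1.9) ≈ 3.53 m/s.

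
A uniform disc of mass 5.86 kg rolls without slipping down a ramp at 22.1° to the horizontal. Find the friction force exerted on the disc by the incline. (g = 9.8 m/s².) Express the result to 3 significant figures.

For this body I = (1/2)MR², i.e. k = I/(MR²) = 0.5.
Along the incline Mg sinθ − f = Ma, and torque about the center fR = Iα = kMR²(a/R) gives f = kMa.
Combining, a = g sinθ/(1+k) and f = kMa = kMg sinθ/(1+k).
f = 0.5 × 5.86 × 9.8 × sin22.1° / 1.5 ≈ 7.20 N.

f ≈ 7.20 N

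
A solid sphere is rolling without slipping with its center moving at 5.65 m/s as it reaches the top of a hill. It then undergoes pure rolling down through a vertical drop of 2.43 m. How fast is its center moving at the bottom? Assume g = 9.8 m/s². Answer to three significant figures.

The moment of inertia is (2/5)MR², giving k ≡ I/(MR²) = 0.4.
Since it rolls without slipping, ω = v/R and KE = ½Mv² + ½Iω² = ½(1+k)Mv² = (7/10)Mv².
Conserving energy between top and bottom: (7/10)Mv² = (7/10)Mv₀² + Mgh, hence v² = v₀² + 2gh/(1+k).
v = √(5.65² + 2×9.8×2.43/1.4) = √65.94 ≈ 8.12 m/s.

v ≈ 8.12 m/s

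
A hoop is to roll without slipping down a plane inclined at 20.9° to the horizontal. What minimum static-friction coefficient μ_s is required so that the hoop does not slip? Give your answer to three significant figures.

μ_min ≈ 0.191

The moment of inertia is MR², giving k ≡ I/(MR²) = 1.
Along the incline Mg sinθ − f = Ma, and torque about the center fR = Iα = kMR²(a/R) gives f = kMa.
These give a = g sinθ/(1+k) and the required friction f = kMg sinθ/(1+k).
The normal force is N = Mg cosθ, so μ_min = f/N = k tanθ/(1+k).
μ_min = 1 × tan20.9° / 2 ≈ 0.191.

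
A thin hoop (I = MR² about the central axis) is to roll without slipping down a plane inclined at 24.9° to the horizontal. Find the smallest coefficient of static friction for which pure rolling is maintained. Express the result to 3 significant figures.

μ_min ≈ 0.232

For this body I = MR², i.e. k = I/(MR²) = 1.
Translational: Mg sinθ − f = Ma. Rotational about the CM: fR = Iα = kMRa, so f = kMa.
These give a = g sinθ/(1+k) and the required friction f = kMg sinθ/(1+k).
The normal force is N = Mg cosθ, so μ_min = f/N = k tanθ/(1+k).
μ_min = 1 × tan24.9° / 2 ≈ 0.232.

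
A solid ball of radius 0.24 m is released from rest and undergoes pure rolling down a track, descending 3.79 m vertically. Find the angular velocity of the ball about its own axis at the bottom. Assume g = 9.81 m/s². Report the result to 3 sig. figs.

With I = (2/5)MR², the ratio k = I/(MR²) is 0.4.
The rolling condition ω = v/R makes the rotational term ½I(v/R)² = ½kMv², so KE_total = ½(1+k)Mv² = (7/10)Mv².
Energy conservation Mgh = ½(1+k)Mv² gives v = √(2gh/(1+k)) = √(2 × 9.81 × 3.79 / 1.4) = 7.288 m/s.
Then ω = v/R = 7.288 / 0.24 ≈ 30.4 rad/s.

ω ≈ 30.4 rad/s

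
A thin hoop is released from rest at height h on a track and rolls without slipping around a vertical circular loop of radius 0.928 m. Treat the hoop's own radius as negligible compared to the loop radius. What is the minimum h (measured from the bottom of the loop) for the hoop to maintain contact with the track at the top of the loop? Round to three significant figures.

h_min ≈ 2.78 m

Here I = MR², so the shape factor k = I/(MR²) = 1.
At the top, contact is just lost when gravity alone supplies the centripetal force: Mg = Mv_top²/r, i.e. v_top² = gr.
With ω = v/R, the kinetic energy at speed v is ½(1+k)Mv² = Mv².
Energy conservation from release (height h) to the top (height 2r): Mgh = Mg(2r) + M·gr.
Thus h_min = 2r + (1+k)r/2 = r(2 + 2/2) = 0.928 × 3 ≈ 2.78 m.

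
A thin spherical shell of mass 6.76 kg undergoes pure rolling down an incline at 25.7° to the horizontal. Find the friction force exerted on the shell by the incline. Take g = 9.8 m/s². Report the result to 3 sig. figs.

f ≈ 11.5 N

The moment of inertia is (2/3)MR², giving k ≡ I/(MR²) = 2/3.
Translational: Mg sinθ − f = Ma. Rotational about the CM: fR = Iα = kMRa, so f = kMa.
Combining, a = g sinθ/(1+k) and f = kMa = kMg sinθ/(1+k).
f = (2/3) × 6.76 × 9.8 × sin25.7° / 1.667 ≈ 11.5 N.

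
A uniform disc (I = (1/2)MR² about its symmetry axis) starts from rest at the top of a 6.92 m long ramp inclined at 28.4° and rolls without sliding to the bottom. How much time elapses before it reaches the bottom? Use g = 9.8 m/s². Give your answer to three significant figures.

With I = (1/2)MR², the ratio k = I/(MR²) is 0.5.
Newton's second law down the slope: Mg sinθ − f = Ma. The torque equation fR = Iα (with α = a/R) gives f = kMa.
Hence a = g sinθ/(1+k) = 9.8×sin28.4°/1.5 = 3.107 m/s².
With constant a from rest, t = √(2L/a) = √(2·6.92/3.107) ≈ 2.11 s.

t ≈ 2.11 s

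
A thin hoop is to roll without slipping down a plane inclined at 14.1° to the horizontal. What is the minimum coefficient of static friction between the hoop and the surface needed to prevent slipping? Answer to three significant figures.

μ_min ≈ 0.126

With I = MR², the ratio k = I/(MR²) is 1.
Along the incline Mg sinθ − f = Ma, and torque about the center fR = Iα = kMR²(a/R) gives f = kMa.
These give a = g sinθ/(1+k) and the required friction f = kMg sinθ/(1+k).
With N = Mg cosθ, the no-slip condition f ≤ μN gives μ_min = f/N = k tanθ/(1+k).
μ_min = 1 × tan14.1° / 2 ≈ 0.126.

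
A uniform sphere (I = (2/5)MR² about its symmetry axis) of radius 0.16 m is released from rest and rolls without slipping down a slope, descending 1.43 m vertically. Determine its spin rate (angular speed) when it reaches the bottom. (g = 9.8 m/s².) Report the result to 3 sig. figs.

ω ≈ 28.0 rad/s

The moment of inertia is (2/5)MR², giving k ≡ I/(MR²) = 0.4.
Rolling without slipping gives ω = v/R, so the total kinetic energy is ½Mv² + ½Iω² = ½(1+k)Mv² = (7/10)Mv².
Energy conservation Mgh = ½(1+k)Mv² gives v = √(2gh/(1+k)) = √(2 × 9.8 × 1.43 / 1.4) = 4.474 m/s.
The angular speed follows from ω = v/R = 4.474/0.16 ≈ 28.0 rad/s.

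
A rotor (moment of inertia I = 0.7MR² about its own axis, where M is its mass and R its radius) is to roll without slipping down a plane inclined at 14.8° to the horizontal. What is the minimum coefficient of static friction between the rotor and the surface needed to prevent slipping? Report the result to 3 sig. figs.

Here I = 0.7MR², so the shape factor k = I/(MR²) = 0.7.
Newton's second law down the slope: Mg sinθ − f = Ma. The torque equation fR = Iα (with α = a/R) gives f = kMa.
These give a = g sinθ/(1+k) and the required friction f = kMg sinθ/(1+k).
With N = Mg cosθ, the no-slip condition f ≤ μN gives μ_min = f/N = k tanθ/(1+k).
μ_min = 0.7 × tan14.8° / 1.7 ≈ 0.109.

μ_min ≈ 0.109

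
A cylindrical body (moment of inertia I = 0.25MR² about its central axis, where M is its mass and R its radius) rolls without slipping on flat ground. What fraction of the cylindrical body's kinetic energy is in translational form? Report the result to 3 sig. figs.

With I = 0.25MR², the ratio k = I/(MR²) is 0.25.
With ω = v/R, KE_trans = ½Mv² and KE_rot = ½Iω² = ½kMv², so KE_total = ½(1+k)Mv².
The translational fraction is therefore 1/(1+k) = 1/1.25 ≈ 0.800.

fraction ≈ 0.800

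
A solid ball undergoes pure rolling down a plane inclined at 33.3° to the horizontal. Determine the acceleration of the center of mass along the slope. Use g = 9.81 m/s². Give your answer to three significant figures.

a ≈ 3.85 m/s²

With I = (2/5)MR², the ratio k = I/(MR²) is 0.4.
Translational: Mg sinθ − f = Ma. Rotational about the CM: fR = Iα = kMRa, so f = kMa.
Eliminating f: Mg sinθ = (1+k)Ma, so a = g sinθ/(1+k) = 9.81 × sin33.3° / 1.4 ≈ 3.85 m/s².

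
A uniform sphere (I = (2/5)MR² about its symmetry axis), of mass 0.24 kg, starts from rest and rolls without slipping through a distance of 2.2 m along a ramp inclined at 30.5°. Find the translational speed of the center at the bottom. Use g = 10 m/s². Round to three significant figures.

The moment of inertia is (2/5)MR², giving k ≡ I/(MR²) = 0.4.
Pure rolling means v = ωR; then KE = ½Mv² + ½I(v/R)² = ½(1+k)Mv² = (7/10)Mv².
The vertical drop is h = L sinθ = 2.2 × sin30.5° = 1.117 m.
Energy conservation: Mgh = (7/10)Mv², so v = √(2gh/(1+k)) = √(2 × 10 × 1.117 / 1.4) ≈ 3.99 m/s.

v ≈ 3.99 m/s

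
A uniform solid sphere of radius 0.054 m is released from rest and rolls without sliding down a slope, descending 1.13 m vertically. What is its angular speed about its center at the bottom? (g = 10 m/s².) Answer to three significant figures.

Here I = (2/5)MR², so the shape factor k = I/(MR²) = 0.4.
Pure rolling means v = ωR; then KE = ½Mv² + ½I(v/R)² = ½(1+k)Mv² = (7/10)Mv².
Energy conservation Mgh = ½(1+k)Mv² gives v = √(2gh/(1+k)) = √(2 × 10 × 1.13 / 1.4) = 4.018 m/s.
Then ω = v/R = 4.018 / 0.054 ≈ 74.4 rad/s.

ω ≈ 74.4 rad/s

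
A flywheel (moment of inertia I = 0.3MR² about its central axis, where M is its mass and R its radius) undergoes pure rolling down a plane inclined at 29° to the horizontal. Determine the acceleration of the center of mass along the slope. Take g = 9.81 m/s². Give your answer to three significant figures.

a ≈ 3.66 m/s²

With I = 0.3MR², the ratio k = I/(MR²) is 0.3.
Newton's second law down the slope: Mg sinθ − f = Ma. The torque equation fR = Iα (with α = a/R) gives f = kMa.
Eliminating f: Mg sinθ = (1+k)Ma, so a = g sinθ/(1+k) = 9.81 × sin29° / 1.3 ≈ 3.66 m/s².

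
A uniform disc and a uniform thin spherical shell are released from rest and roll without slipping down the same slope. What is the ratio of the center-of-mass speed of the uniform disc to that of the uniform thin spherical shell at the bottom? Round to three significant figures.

Each satisfies Mgh = ½(1+k)Mv² with k = I/(MR²), so v ∝ 1/√(1+k).
For the uniform disc k = 0.5; for the uniform thin spherical shell k = 2/3.
v₁/v₂ = √((1+k₂)/(1+k₁)) = √(1.667/1.5) ≈ 1.05.

v_ratio ≈ 1.05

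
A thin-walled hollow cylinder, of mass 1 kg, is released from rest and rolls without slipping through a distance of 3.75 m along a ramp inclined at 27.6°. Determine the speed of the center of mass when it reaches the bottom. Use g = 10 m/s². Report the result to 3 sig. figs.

The moment of inertia is MR², giving k ≡ I/(MR²) = 1.
Pure rolling means v = ωR; then KE = ½Mv² + ½I(v/R)² = ½(1+k)Mv² = Mv².
The vertical drop is h = L sinθ = 3.75 × sin27.6° = 1.737 m.
Energy conservation: Mgh = Mv², so v = √(2gh/(1+k)) = √(2 × 10 × 1.737 / 2) ≈ 4.17 m/s.

v ≈ 4.17 m/s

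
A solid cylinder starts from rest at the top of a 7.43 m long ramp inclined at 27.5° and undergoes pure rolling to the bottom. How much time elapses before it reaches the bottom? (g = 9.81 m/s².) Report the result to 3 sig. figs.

t ≈ 2.22 s

The moment of inertia is (1/2)MR², giving k ≡ I/(MR²) = 0.5.
Translational: Mg sinθ − f = Ma. Rotational about the CM: fR = Iα = kMRa, so f = kMa.
Hence a = g sinθ/(1+k) = 9.81×sin27.5°/1.5 = 3.02 m/s².
With constant a from rest, t = √(2L/a) = √(2·7.43/3.02) ≈ 2.22 s.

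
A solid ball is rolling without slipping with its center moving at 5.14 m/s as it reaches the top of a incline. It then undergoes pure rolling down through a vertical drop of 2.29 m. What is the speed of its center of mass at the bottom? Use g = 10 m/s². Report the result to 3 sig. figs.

The moment of inertia is (2/5)MR², giving k ≡ I/(MR²) = 0.4.
Rolling without slipping gives ω = v/R, so the total kinetic energy is ½Mv² + ½Iω² = ½(1+k)Mv² = (7/10)Mv².
Energy conservation: (7/10)Mv₀² + Mgh = (7/10)Mv², so v² = v₀² + 2gh/(1+k).
v = √(5.14² + 2×10×2.29/1.4) = √59.13 ≈ 7.69 m/s.

v ≈ 7.69 m/s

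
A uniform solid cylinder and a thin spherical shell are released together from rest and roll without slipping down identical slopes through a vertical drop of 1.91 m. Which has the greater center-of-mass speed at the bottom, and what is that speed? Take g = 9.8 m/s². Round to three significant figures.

For rolling without slipping, Mgh = ½(1+k)Mv² where k = I/(MR²), so v = √(2gh/(1+k)).
Uniform solid cylinder: k = 0.5, giving v = √(2×9.8×1.91/1.5) = 4.996 m/s.
Thin spherical shell: k = 2/3, giving v = √(2×9.8×1.91/1.667) = 4.739 m/s.
The smaller k wins: the uniform solid cylinder, at ≈ 5.00 m/s.

the uniform solid cylinder, at v ≈ 5.00 m/s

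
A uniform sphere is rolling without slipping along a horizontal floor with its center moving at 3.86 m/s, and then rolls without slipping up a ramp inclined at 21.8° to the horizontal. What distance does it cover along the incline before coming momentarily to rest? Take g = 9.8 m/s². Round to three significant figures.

d ≈ 2.87 m

With I = (2/5)MR², the ratio k = I/(MR²) is 0.4.
Rolling without slipping gives ω = v/R, so the total kinetic energy is ½Mv² + ½Iω² = ½(1+k)Mv² = (7/10)Mv².
Setting this equal to Mgh gives the vertical rise h = (1+k)v₀²/(2g) = 1.4×3.86²/(2×9.8) = 1.064 m.
Along the incline, d = h/sinθ = 1.064/sin21.8° ≈ 2.87 m.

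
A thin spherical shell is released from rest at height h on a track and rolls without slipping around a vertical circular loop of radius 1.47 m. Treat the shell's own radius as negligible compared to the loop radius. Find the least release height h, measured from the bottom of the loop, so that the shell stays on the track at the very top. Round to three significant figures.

h_min ≈ 4.17 m

The moment of inertia is (2/3)MR², giving k ≡ I/(MR²) = 2/3.
At the top, contact is just lost when gravity alone supplies the centripetal force: Mg = Mv_top²/r, i.e. v_top² = gr.
With ω = v/R, the kinetic energy at speed v is ½(1+k)Mv² = (5/6)Mv².
Energy conservation from release (height h) to the top (height 2r): Mgh = Mg(2r) + (5/6)M·gr.
Thus h_min = 2r + (1+k)r/2 = r(2 + 1.667/2) = 1.47 × 2.833 ≈ 4.17 m.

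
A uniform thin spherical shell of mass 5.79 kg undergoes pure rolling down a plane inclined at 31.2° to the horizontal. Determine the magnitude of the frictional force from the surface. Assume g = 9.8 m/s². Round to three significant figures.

The moment of inertia is (2/3)MR², giving k ≡ I/(MR²) = 2/3.
Along the incline Mg sinθ − f = Ma, and torque about the center fR = Iα = kMR²(a/R) gives f = kMa.
Combining, a = g sinθ/(1+k) and f = kMa = kMg sinθ/(1+k).
f = (2/3) × 5.79 × 9.8 × sin31.2° / 1.667 ≈ 11.8 N.

f ≈ 11.8 N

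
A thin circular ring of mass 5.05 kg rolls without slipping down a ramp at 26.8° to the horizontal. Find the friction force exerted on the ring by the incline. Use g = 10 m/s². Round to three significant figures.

For this body I = MR², i.e. k = I/(MR²) = 1.
Translational: Mg sinθ − f = Ma. Rotational about the CM: fR = Iα = kMRa, so f = kMa.
Combining, a = g sinθ/(1+k) and f = kMa = kMg sinθ/(1+k).
f = 1 × 5.05 × 10 × sin26.8° / 2 ≈ 11.4 N.

f ≈ 11.4 N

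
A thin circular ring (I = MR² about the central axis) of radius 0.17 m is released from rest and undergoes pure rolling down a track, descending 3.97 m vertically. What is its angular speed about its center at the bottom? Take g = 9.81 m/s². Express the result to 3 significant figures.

ω ≈ 36.7 rad/s

The moment of inertia is MR², giving k ≡ I/(MR²) = 1.
Since it rolls without slipping, ω = v/R and KE = ½Mv² + ½Iω² = ½(1+k)Mv² = Mv².
Energy conservation Mgh = ½(1+k)Mv² gives v = √(2gh/(1+k)) = √(2 × 9.81 × 3.97 / 2) = 6.241 m/s.
Then ω = v/R = 6.241 / 0.17 ≈ 36.7 rad/s.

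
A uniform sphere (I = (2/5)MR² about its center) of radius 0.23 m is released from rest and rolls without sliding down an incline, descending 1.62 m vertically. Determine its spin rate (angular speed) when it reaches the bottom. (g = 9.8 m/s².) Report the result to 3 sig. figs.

ω ≈ 20.7 rad/s

With I = (2/5)MR², the ratio k = I/(MR²) is 0.4.
Since it rolls without slipping, ω = v/R and KE = ½Mv² + ½Iω² = ½(1+k)Mv² = (7/10)Mv².
Energy conservation Mgh = ½(1+k)Mv² gives v = √(2gh/(1+k)) = √(2 × 9.8 × 1.62 / 1.4) = 4.762 m/s.
The angular speed follows from ω = v/R = 4.762/0.23 ≈ 20.7 rad/s.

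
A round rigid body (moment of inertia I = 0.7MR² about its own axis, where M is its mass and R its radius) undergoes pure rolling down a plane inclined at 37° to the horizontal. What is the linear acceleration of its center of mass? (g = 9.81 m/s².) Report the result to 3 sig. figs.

a ≈ 3.47 m/s²

With I = 0.7MR², the ratio k = I/(MR²) is 0.7.
Along the incline Mg sinθ − f = Ma, and torque about the center fR = Iα = kMR²(a/R) gives f = kMa.
Eliminating f: Mg sinθ = (1+k)Ma, so a = g sinθ/(1+k) = 9.81 × sin37° / 1.7 ≈ 3.47 m/s².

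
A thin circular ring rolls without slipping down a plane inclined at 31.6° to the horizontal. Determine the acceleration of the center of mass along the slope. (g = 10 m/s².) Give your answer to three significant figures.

a ≈ 2.62 m/s²

Here I = MR², so the shape factor k = I/(MR²) = 1.
Newton's second law down the slope: Mg sinθ − f = Ma. The torque equation fR = Iα (with α = a/R) gives f = kMa.
Eliminating f: Mg sinθ = (1+k)Ma, so a = g sinθ/(1+k) = 10 × sin31.6° / 2 ≈ 2.62 m/s².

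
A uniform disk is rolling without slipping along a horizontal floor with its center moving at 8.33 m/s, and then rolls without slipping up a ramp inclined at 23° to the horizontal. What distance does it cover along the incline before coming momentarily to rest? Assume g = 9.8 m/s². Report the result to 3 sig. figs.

d ≈ 13.6 m

The moment of inertia is (1/2)MR², giving k ≡ I/(MR²) = 0.5.
Pure rolling means v = ωR; then KE = ½Mv² + ½I(v/R)² = ½(1+k)Mv² = (3/4)Mv².
Setting this equal to Mgh gives the vertical rise h = (1+k)v₀²/(2g) = 1.5×8.33²/(2×9.8) = 5.31 m.
Along the incline, d = h/sinθ = 5.31/sin23° ≈ 13.6 m.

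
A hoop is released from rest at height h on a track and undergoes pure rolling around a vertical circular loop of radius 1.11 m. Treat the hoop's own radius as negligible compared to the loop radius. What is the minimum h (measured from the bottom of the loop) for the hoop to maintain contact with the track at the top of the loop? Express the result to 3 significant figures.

With I = MR², the ratio k = I/(MR²) is 1.
At the top of the loop, the minimum-contact condition is Mg = Mv_top²/r, so v_top² = gr.
With ω = v/R, the kinetic energy at speed v is ½(1+k)Mv² = Mv².
Energy conservation from release (height h) to the top (height 2r): Mgh = Mg(2r) + M·gr.
Thus h_min = 2r + (1+k)r/2 = r(2 + 2/2) = 1.11 × 3 ≈ 3.33 m.

h_min ≈ 3.33 m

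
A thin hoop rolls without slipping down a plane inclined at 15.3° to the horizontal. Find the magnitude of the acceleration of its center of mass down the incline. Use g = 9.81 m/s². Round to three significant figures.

a ≈ 1.29 m/s²

Here I = MR², so the shape factor k = I/(MR²) = 1.
Newton's second law down the slope: Mg sinθ − f = Ma. The torque equation fR = Iα (with α = a/R) gives f = kMa.
Eliminating f: Mg sinθ = (1+k)Ma, so a = g sinθ/(1+k) = 9.81 × sin15.3° / 2 ≈ 1.29 m/s².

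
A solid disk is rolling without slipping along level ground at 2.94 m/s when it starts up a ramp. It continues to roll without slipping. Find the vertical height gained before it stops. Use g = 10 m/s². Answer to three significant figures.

h ≈ 0.648 m

With I = (1/2)MR², the ratio k = I/(MR²) is 0.5.
Since it rolls without slipping, ω = v/R and KE = ½Mv² + ½Iω² = ½(1+k)Mv² = (3/4)Mv².
At the top the kinetic energy is zero, so (3/4)Mv₀² = Mgh.
Thus h = (1+k)v₀²/(2g) = 1.5 × 2.94² / (2 × 10) ≈ 0.648 m.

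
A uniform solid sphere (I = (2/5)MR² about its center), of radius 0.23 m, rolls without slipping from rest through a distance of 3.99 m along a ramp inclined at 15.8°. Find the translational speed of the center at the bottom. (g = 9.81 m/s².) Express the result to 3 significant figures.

For this body I = (2/5)MR², i.e. k = I/(MR²) = 0.4.
Since it rolls without slipping, ω = v/R and KE = ½Mv² + ½Iω² = ½(1+k)Mv² = (7/10)Mv².
The vertical drop is h = L sinθ = 3.99 × sin15.8° = 1.086 m.
Setting Mgh = (7/10)Mv² gives v = √(2gh/(1+k)) = √(2·9.81·1.086/1.4) ≈ 3.90 m/s.

v ≈ 3.90 m/s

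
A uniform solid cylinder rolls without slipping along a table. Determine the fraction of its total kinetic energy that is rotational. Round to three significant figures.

For this body I = (1/2)MR², i.e. k = I/(MR²) = 0.5.
With ω = v/R, KE_trans = ½Mv² and KE_rot = ½Iω² = ½kMv², so KE_total = ½(1+k)Mv².
The rotational fraction is therefore k/(1+k) = 0.5/1.5 ≈ 0.333.

fraction ≈ 0.333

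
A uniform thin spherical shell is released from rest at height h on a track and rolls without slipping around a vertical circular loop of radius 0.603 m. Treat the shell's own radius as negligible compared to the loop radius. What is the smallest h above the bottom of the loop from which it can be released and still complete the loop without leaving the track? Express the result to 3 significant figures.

With I = (2/3)MR², the ratio k = I/(MR²) is 2/3.
At the top of the loop, the minimum-contact condition is Mg = Mv_top²/r, so v_top² = gr.
With ω = v/R, the kinetic energy at speed v is ½(1+k)Mv² = (5/6)Mv².
Energy conservation from release (height h) to the top (height 2r): Mgh = Mg(2r) + (5/6)M·gr.
Thus h_min = 2r + (1+k)r/2 = r(2 + 1.667/2) = 0.603 × 2.833 ≈ 1.71 m.

h_min ≈ 1.71 m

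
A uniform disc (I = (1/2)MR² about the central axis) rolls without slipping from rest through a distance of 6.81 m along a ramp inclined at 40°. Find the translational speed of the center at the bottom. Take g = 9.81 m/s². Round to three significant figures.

For this body I = (1/2)MR², i.e. k = I/(MR²) = 0.5.
The rolling condition ω = v/R makes the rotational term ½I(v/R)² = ½kMv², so KE_total = ½(1+k)Mv² = (3/4)Mv².
The vertical drop is h = L sinθ = 6.81 × sin40° = 4.377 m.
Energy conservation: Mgh = (3/4)Mv², so v = √(2gh/(1+k)) = √(2 × 9.81 × 4.377 / 1.5) ≈ 7.57 m/s.

v ≈ 7.57 m/s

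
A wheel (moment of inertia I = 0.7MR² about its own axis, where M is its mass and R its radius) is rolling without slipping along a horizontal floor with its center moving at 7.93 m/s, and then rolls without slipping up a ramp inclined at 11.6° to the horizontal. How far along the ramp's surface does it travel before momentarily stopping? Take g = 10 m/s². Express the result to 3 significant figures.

d ≈ 26.6 m

Here I = 0.7MR², so the shape factor k = I/(MR²) = 0.7.
Rolling without slipping gives ω = v/R, so the total kinetic energy is ½Mv² + ½Iω² = ½(1+k)Mv² = (17/20)Mv².
Setting this equal to Mgh gives the vertical rise h = (1+k)v₀²/(2g) = 1.7×7.93²/(2×10) = 5.345 m.
Along the incline, d = h/sinθ = 5.345/sin11.6° ≈ 26.6 m.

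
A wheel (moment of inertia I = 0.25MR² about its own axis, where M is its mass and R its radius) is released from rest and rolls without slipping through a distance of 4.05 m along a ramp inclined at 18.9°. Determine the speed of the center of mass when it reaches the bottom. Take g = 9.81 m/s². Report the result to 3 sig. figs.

Here I = 0.25MR², so the shape factor k = I/(MR²) = 0.25.
Pure rolling means v = ωR; then KE = ½Mv² + ½I(v/R)² = ½(1+k)Mv² = (5/8)Mv².
The vertical drop is h = L sinθ = 4.05 × sin18.9° = 1.312 m.
Setting Mgh = (5/8)Mv² gives v = √(2gh/(1+k)) = √(2·9.81·1.312/1.25) ≈ 4.54 m/s.

v ≈ 4.54 m/s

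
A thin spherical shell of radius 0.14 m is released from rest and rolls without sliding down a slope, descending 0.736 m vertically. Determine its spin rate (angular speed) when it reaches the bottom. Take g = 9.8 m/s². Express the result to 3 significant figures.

The moment of inertia is (2/3)MR², giving k ≡ I/(MR²) = 2/3.
The rolling condition ω = v/R makes the rotational term ½I(v/R)² = ½kMv², so KE_total = ½(1+k)Mv² = (5/6)Mv².
Energy conservation Mgh = ½(1+k)Mv² gives v = √(2gh/(1+k)) = √(2 × 9.8 × 0.736 / 1.667) = 2.942 m/s.
Then ω = v/R = 2.942 / 0.14 ≈ 21.0 rad/s.

ω ≈ 21.0 rad/s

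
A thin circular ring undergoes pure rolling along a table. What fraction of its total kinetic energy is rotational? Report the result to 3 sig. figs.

fraction ≈ 0.500

With I = MR², the ratio k = I/(MR²) is 1.
With ω = v/R, KE_trans = ½Mv² and KE_rot = ½Iω² = ½kMv², so KE_total = ½(1+k)Mv².
The rotational fraction is therefore k/(1+k) = 1/2 ≈ 0.500.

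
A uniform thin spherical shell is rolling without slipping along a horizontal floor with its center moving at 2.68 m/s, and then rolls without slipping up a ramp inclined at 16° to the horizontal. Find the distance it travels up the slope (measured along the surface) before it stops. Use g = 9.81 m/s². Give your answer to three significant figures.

d ≈ 2.21 m

With I = (2/3)MR², the ratio k = I/(MR²) is 2/3.
The rolling condition ω = v/R makes the rotational term ½I(v/R)² = ½kMv², so KE_total = ½(1+k)Mv² = (5/6)Mv².
Setting this equal to Mgh gives the vertical rise h = (1+k)v₀²/(2g) = 1.667×2.68²/(2×9.81) = 0.6101 m.
The distance along the slope is d = h/sinθ = 0.6101/sin16° ≈ 2.21 m.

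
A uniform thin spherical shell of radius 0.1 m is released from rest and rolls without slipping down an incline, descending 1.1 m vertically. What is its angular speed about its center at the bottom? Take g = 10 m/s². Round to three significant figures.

ω ≈ 36.3 rad/s

The moment of inertia is (2/3)MR², giving k ≡ I/(MR²) = 2/3.
Since it rolls without slipping, ω = v/R and KE = ½Mv² + ½Iω² = ½(1+k)Mv² = (5/6)Mv².
Energy conservation Mgh = ½(1+k)Mv² gives v = √(2gh/(1+k)) = √(2 × 10 × 1.1 / 1.667) = 3.633 m/s.
The angular speed follows from ω = v/R = 3.633/0.1 ≈ 36.3 rad/s.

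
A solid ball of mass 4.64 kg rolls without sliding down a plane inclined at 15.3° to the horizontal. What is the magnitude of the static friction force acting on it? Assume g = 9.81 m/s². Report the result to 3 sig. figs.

f ≈ 3.43 N

The moment of inertia is (2/5)MR², giving k ≡ I/(MR²) = 0.4.
Translational: Mg sinθ − f = Ma. Rotational about the CM: fR = Iα = kMRa, so f = kMa.
Combining, a = g sinθ/(1+k) and f = kMa = kMg sinθ/(1+k).
f = 0.4 × 4.64 × 9.81 × sin15.3° / 1.4 ≈ 3.43 N.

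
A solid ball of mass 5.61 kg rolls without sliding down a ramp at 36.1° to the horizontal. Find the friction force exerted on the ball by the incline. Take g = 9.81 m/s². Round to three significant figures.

f ≈ 9.26 N

With I = (2/5)MR², the ratio k = I/(MR²) is 0.4.
Along the incline Mg sinθ − f = Ma, and torque about the center fR = Iα = kMR²(a/R) gives f = kMa.
Combining, a = g sinθ/(1+k) and f = kMa = kMg sinθ/(1+k).
f = 0.4 × 5.61 × 9.81 × sin36.1° / 1.4 ≈ 9.26 N.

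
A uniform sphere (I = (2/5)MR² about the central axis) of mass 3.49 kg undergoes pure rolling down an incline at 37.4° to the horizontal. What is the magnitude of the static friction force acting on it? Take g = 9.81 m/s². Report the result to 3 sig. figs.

Here I = (2/5)MR², so the shape factor k = I/(MR²) = 0.4.
Translational: Mg sinθ − f = Ma. Rotational about the CM: fR = Iα = kMRa, so f = kMa.
Combining, a = g sinθ/(1+k) and f = kMa = kMg sinθ/(1+k).
f = 0.4 × 3.49 × 9.81 × sin37.4° / 1.4 ≈ 5.94 N.

f ≈ 5.94 N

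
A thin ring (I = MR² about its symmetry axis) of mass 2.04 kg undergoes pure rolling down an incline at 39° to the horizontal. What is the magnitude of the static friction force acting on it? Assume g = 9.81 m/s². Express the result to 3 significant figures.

f ≈ 6.30 N

For this body I = MR², i.e. k = I/(MR²) = 1.
Translational: Mg sinθ − f = Ma. Rotational about the CM: fR = Iα = kMRa, so f = kMa.
Combining, a = g sinθ/(1+k) and f = kMa = kMg sinθ/(1+k).
f = 1 × 2.04 × 9.81 × sin39° / 2 ≈ 6.30 N.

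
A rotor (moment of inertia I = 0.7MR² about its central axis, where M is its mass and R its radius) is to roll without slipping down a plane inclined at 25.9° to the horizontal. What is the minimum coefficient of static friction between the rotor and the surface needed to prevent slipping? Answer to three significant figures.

μ_min ≈ 0.200

With I = 0.7MR², the ratio k = I/(MR²) is 0.7.
Translational: Mg sinθ − f = Ma. Rotational about the CM: fR = Iα = kMRa, so f = kMa.
These give a = g sinθ/(1+k) and the required friction f = kMg sinθ/(1+k).
With N = Mg cosθ, the no-slip condition f ≤ μN gives μ_min = f/N = k tanθ/(1+k).
μ_min = 0.7 × tan25.9° / 1.7 ≈ 0.200.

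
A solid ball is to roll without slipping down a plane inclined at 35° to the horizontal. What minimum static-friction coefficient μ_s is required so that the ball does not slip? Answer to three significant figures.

Here I = (2/5)MR², so the shape factor k = I/(MR²) = 0.4.
Along the incline Mg sinθ − f = Ma, and torque about the center fR = Iα = kMR²(a/R) gives f = kMa.
These give a = g sinθ/(1+k) and the required friction f = kMg sinθ/(1+k).
With N = Mg cosθ, the no-slip condition f ≤ μN gives μ_min = f/N = k tanθ/(1+k).
μ_min = 0.4 × tan35° / 1.4 ≈ 0.200.

μ_min ≈ 0.200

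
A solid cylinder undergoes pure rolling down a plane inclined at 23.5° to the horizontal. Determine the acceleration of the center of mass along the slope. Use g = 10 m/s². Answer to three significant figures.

Here I = (1/2)MR², so the shape factor k = I/(MR²) = 0.5.
Newton's second law down the slope: Mg sinθ − f = Ma. The torque equation fR = Iα (with α = a/R) gives f = kMa.
Eliminating f: Mg sinθ = (1+k)Ma, so a = g sinθ/(1+k) = 10 × sin23.5° / 1.5 ≈ 2.66 m/s².

a ≈ 2.66 m/s²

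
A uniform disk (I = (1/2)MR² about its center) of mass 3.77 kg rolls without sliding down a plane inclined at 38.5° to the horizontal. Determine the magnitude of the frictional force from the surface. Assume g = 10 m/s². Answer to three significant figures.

With I = (1/2)MR², the ratio k = I/(MR²) is 0.5.
Newton's second law down the slope: Mg sinθ − f = Ma. The torque equation fR = Iα (with α = a/R) gives f = kMa.
Combining, a = g sinθ/(1+k) and f = kMa = kMg sinθ/(1+k).
f = 0.5 × 3.77 × 10 × sin38.5° / 1.5 ≈ 7.82 N.

f ≈ 7.82 N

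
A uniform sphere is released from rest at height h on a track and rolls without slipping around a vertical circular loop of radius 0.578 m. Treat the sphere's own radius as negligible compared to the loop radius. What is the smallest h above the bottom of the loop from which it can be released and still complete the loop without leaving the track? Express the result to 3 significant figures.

h_min ≈ 1.56 m

Here I = (2/5)MR², so the shape factor k = I/(MR²) = 0.4.
At the top of the loop, the minimum-contact condition is Mg = Mv_top²/r, so v_top² = gr.
With ω = v/R, the kinetic energy at speed v is ½(1+k)Mv² = (7/10)Mv².
Energy conservation from release (height h) to the top (height 2r): Mgh = Mg(2r) + (7/10)M·gr.
Thus h_min = 2r + (1+k)r/2 = r(2 + 1.4/2) = 0.578 × 2.7 ≈ 1.56 m.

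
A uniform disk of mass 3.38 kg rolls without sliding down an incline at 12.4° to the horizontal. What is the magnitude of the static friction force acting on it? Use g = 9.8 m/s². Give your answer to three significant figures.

The moment of inertia is (1/2)MR², giving k ≡ I/(MR²) = 0.5.
Along the incline Mg sinθ − f = Ma, and torque about the center fR = Iα = kMR²(a/R) gives f = kMa.
Combining, a = g sinθ/(1+k) and f = kMa = kMg sinθ/(1+k).
f = 0.5 × 3.38 × 9.8 × sin12.4° / 1.5 ≈ 2.37 N.

f ≈ 2.37 N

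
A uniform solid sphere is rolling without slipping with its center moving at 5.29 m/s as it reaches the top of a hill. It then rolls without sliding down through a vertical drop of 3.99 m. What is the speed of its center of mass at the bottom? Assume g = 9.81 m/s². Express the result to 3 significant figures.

v ≈ 9.16 m/s

With I = (2/5)MR², the ratio k = I/(MR²) is 0.4.
Pure rolling means v = ωR; then KE = ½Mv² + ½I(v/R)² = ½(1+k)Mv² = (7/10)Mv².
Conserving energy between top and bottom: (7/10)Mv² = (7/10)Mv₀² + Mgh, hence v² = v₀² + 2gh/(1+k).
v = √(5.29² + 2×9.81×3.99/1.4) = √83.9 ≈ 9.16 m/s.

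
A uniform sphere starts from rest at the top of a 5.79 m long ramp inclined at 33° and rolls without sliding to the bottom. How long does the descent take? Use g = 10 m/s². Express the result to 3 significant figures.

t ≈ 1.73 s

For this body I = (2/5)MR², i.e. k = I/(MR²) = 0.4.
Newton's second law down the slope: Mg sinθ − f = Ma. The torque equation fR = Iα (with α = a/R) gives f = kMa.
Hence a = g sinθ/(1+k) = 10×sin33°/1.4 = 3.89 m/s².
Starting from rest, L = ½at², so t = √(2L/a) = √(2×5.79/3.89) ≈ 1.73 s.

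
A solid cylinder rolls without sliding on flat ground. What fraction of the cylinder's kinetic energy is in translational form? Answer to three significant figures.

With I = (1/2)MR², the ratio k = I/(MR²) is 0.5.
With ω = v/R, KE_trans = ½Mv² and KE_rot = ½Iω² = ½kMv², so KE_total = ½(1+k)Mv².
The translational fraction is therefore 1/(1+k) = 1/1.5 ≈ 0.667.

fraction ≈ 0.667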